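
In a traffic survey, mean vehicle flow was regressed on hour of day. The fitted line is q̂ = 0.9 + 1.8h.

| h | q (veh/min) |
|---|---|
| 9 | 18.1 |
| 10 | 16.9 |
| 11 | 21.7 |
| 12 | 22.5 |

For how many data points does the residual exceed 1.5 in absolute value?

1

h=9: q̂ = 0.9 + 1.8·9 = 17.1; r = 18.1 − 17.1 = 1
h=10: q̂ = 0.9 + 1.8·10 = 18.9; r = 16.9 − 18.9 = -2
h=11: q̂ = 0.9 + 1.8·11 = 20.7; r = 21.7 − 20.7 = 1
h=12: q̂ = 0.9 + 1.8·12 = 22.5; r = 22.5 − 22.5 = 0
|r| > 1.5: h=10 (|r|=2) → 1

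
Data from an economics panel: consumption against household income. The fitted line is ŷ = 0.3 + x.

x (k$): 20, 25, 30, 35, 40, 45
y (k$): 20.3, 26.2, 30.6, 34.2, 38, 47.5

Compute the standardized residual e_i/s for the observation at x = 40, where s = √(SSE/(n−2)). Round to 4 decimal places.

x=20: ŷ = 0.3 + 20 = 20.3; e = 20.3 − 20.3 = 0
x=25: ŷ = 0.3 + 25 = 25.3; e = 26.2 − 25.3 = 0.9
x=30: ŷ = 0.3 + 30 = 30.3; e = 30.6 − 30.3 = 0.3
x=35: ŷ = 0.3 + 35 = 35.3; e = 34.2 − 35.3 = -1.1
x=40: ŷ = 0.3 + 40 = 40.3; e = 38 − 40.3 = -2.3
x=45: ŷ = 0.3 + 45 = 45.3; e = 47.5 − 45.3 = 2.2
SSE = 0 + 0.81 + 0.09 + 1.21 + 5.29 + 4.84 = 12.24
s = √(12.24/4) = 1.74929
e/s = -2.3 / 1.74929 = -1.3148

-1.3148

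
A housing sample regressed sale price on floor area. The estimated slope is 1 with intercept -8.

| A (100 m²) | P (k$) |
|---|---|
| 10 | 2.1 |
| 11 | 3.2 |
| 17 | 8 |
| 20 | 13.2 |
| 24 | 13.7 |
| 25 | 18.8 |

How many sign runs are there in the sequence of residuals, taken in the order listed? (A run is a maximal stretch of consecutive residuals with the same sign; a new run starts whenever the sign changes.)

A=10: P̂ = -8 + 10 = 2; e = 2.1 − 2 = 0.1
A=11: P̂ = -8 + 11 = 3; e = 3.2 − 3 = 0.2
A=17: P̂ = -8 + 17 = 9; e = 8 − 9 = -1
A=20: P̂ = -8 + 20 = 12; e = 13.2 − 12 = 1.2
A=24: P̂ = -8 + 24 = 16; e = 13.7 − 16 = -2.3
A=25: P̂ = -8 + 25 = 17; e = 18.8 − 17 = 1.8
Signs: + + − + − +
Runs: +×2, −×1, +×1, −×1, +×1 → 5

5 runs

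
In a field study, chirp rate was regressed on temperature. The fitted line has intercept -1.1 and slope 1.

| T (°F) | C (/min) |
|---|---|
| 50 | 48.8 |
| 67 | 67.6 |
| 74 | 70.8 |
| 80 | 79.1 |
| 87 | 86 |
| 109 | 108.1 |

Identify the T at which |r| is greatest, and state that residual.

T=50: Ĉ = -1.1 + 50 = 48.9; r = 48.8 − 48.9 = -0.1
T=67: Ĉ = -1.1 + 67 = 65.9; r = 67.6 − 65.9 = 1.7
T=74: Ĉ = -1.1 + 74 = 72.9; r = 70.8 − 72.9 = -2.1
T=80: Ĉ = -1.1 + 80 = 78.9; r = 79.1 − 78.9 = 0.2
T=87: Ĉ = -1.1 + 87 = 85.9; r = 86 − 85.9 = 0.1
T=109: Ĉ = -1.1 + 109 = 107.9; r = 108.1 − 107.9 = 0.2
Largest |r| is 2.1 at T = 74, residual -2.1.

T = 74, r = -2.1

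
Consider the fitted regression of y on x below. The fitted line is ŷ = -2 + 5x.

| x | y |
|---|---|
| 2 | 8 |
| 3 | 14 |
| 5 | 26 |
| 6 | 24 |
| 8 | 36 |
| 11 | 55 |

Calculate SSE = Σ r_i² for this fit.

SSE = 34

x=2: ŷ = -2 + 5·2 = 8; r = 8 − 8 = 0
x=3: ŷ = -2 + 5·3 = 13; r = 14 − 13 = 1
x=5: ŷ = -2 + 5·5 = 23; r = 26 − 23 = 3
x=6: ŷ = -2 + 5·6 = 28; r = 24 − 28 = -4
x=8: ŷ = -2 + 5·8 = 38; r = 36 − 38 = -2
x=11: ŷ = -2 + 5·11 = 53; r = 55 − 53 = 2
SSE = 0 + 1 + 9 + 16 + 4 + 4 = 34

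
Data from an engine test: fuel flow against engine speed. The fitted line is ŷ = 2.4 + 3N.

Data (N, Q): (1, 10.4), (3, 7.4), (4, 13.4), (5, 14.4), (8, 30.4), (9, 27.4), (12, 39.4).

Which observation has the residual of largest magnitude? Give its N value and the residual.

N=1: ŷ = 2.4 + 3·1 = 5.4; e = 10.4 − 5.4 = 5
N=3: ŷ = 2.4 + 3·3 = 11.4; e = 7.4 − 11.4 = -4
N=4: ŷ = 2.4 + 3·4 = 14.4; e = 13.4 − 14.4 = -1
N=5: ŷ = 2.4 + 3·5 = 17.4; e = 14.4 − 17.4 = -3
N=8: ŷ = 2.4 + 3·8 = 26.4; e = 30.4 − 26.4 = 4
N=9: ŷ = 2.4 + 3·9 = 29.4; e = 27.4 − 29.4 = -2
N=12: ŷ = 2.4 + 3·12 = 38.4; e = 39.4 − 38.4 = 1
Largest |e| is 5 at N = 1, residual 5.

N = 1, e = 5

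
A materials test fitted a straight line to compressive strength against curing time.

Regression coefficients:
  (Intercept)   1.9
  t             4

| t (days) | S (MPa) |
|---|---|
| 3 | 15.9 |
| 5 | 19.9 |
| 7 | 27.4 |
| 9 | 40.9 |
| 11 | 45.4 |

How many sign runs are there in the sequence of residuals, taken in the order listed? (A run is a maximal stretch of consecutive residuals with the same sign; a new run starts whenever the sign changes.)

t=3: ŷ = 1.9 + 4·3 = 13.9; r = 15.9 − 13.9 = 2
t=5: ŷ = 1.9 + 4·5 = 21.9; r = 19.9 − 21.9 = -2
t=7: ŷ = 1.9 + 4·7 = 29.9; r = 27.4 − 29.9 = -2.5
t=9: ŷ = 1.9 + 4·9 = 37.9; r = 40.9 − 37.9 = 3
t=11: ŷ = 1.9 + 4·11 = 45.9; r = 45.4 − 45.9 = -0.5
Signs: + − − + −
Runs: +×1, −×2, +×1, −×1 → 4

4 runs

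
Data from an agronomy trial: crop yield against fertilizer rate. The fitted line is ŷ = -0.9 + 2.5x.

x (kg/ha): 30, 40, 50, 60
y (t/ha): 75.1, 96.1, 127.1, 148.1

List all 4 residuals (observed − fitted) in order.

1, -3, 3, -1

x=30: ŷ = -0.9 + 2.5·30 = 74.1; e = 75.1 − 74.1 = 1
x=40: ŷ = -0.9 + 2.5·40 = 99.1; e = 96.1 − 99.1 = -3
x=50: ŷ = -0.9 + 2.5·50 = 124.1; e = 127.1 − 124.1 = 3
x=60: ŷ = -0.9 + 2.5·60 = 149.1; e = 148.1 − 149.1 = -1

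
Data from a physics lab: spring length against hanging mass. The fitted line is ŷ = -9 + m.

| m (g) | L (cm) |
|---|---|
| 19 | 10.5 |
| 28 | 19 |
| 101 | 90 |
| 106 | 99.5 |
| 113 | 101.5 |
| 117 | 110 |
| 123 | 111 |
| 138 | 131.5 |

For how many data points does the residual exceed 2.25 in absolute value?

m=19: ŷ = -9 + 19 = 10; r = 10.5 − 10 = 0.5
m=28: ŷ = -9 + 28 = 19; r = 19 − 19 = 0
m=101: ŷ = -9 + 101 = 92; r = 90 − 92 = -2
m=106: ŷ = -9 + 106 = 97; r = 99.5 − 97 = 2.5
m=113: ŷ = -9 + 113 = 104; r = 101.5 − 104 = -2.5
m=117: ŷ = -9 + 117 = 108; r = 110 − 108 = 2
m=123: ŷ = -9 + 123 = 114; r = 111 − 114 = -3
m=138: ŷ = -9 + 138 = 129; r = 131.5 − 129 = 2.5
|r| > 2.25: m=106 (|r|=2.5), m=113 (|r|=2.5), m=123 (|r|=3), m=138 (|r|=2.5) → 4

4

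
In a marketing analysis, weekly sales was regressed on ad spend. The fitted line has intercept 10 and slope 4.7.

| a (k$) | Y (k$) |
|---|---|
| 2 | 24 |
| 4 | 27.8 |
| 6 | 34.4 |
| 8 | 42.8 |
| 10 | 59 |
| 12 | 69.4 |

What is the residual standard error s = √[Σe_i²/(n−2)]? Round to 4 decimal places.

a=2: ŷ = 10 + 4.7·2 = 19.4; e = 24 − 19.4 = 4.6
a=4: ŷ = 10 + 4.7·4 = 28.8; e = 27.8 − 28.8 = -1
a=6: ŷ = 10 + 4.7·6 = 38.2; e = 34.4 − 38.2 = -3.8
a=8: ŷ = 10 + 4.7·8 = 47.6; e = 42.8 − 47.6 = -4.8
a=10: ŷ = 10 + 4.7·10 = 57; e = 59 − 57 = 2
a=12: ŷ = 10 + 4.7·12 = 66.4; e = 69.4 − 66.4 = 3
SSE = 21.16 + 1 + 14.44 + 23.04 + 4 + 9 = 72.64
s = √(72.64/4) = √18.16 ≈ 4.2615

s = 4.2615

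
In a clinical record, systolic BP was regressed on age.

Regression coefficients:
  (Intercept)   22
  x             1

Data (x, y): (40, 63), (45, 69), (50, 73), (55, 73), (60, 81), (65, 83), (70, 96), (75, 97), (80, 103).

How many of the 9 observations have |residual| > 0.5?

x=40: ŷ = 22 + 40 = 62; r = 63 − 62 = 1
x=45: ŷ = 22 + 45 = 67; r = 69 − 67 = 2
x=50: ŷ = 22 + 50 = 72; r = 73 − 72 = 1
x=55: ŷ = 22 + 55 = 77; r = 73 − 77 = -4
x=60: ŷ = 22 + 60 = 82; r = 81 − 82 = -1
x=65: ŷ = 22 + 65 = 87; r = 83 − 87 = -4
x=70: ŷ = 22 + 70 = 92; r = 96 − 92 = 4
x=75: ŷ = 22 + 75 = 97; r = 97 − 97 = 0
x=80: ŷ = 22 + 80 = 102; r = 103 − 102 = 1
|r| > 0.5: x=40 (|r|=1), x=45 (|r|=2), x=50 (|r|=1), x=55 (|r|=4), x=60 (|r|=1), x=65 (|r|=4), x=70 (|r|=4), x=80 (|r|=1) → 8

8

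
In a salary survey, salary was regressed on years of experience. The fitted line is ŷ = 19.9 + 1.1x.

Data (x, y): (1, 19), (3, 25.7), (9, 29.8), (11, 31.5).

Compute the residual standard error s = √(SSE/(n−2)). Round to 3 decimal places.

s = 2.291

x=1: ŷ = 19.9 + 1.1·1 = 21; r = 19 − 21 = -2
x=3: ŷ = 19.9 + 1.1·3 = 23.2; r = 25.7 − 23.2 = 2.5
x=9: ŷ = 19.9 + 1.1·9 = 29.8; r = 29.8 − 29.8 = 0
x=11: ŷ = 19.9 + 1.1·11 = 32; r = 31.5 − 32 = -0.5
SSE = 4 + 6.25 + 0 + 0.25 = 10.5
s = √(10.5/2) = √5.25 ≈ 2.291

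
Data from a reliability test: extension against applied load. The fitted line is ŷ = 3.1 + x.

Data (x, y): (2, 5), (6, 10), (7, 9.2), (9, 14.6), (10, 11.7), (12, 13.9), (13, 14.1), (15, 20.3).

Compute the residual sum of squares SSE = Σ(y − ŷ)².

x=2: ŷ = 3.1 + 2 = 5.1; r = 5 − 5.1 = -0.1
x=6: ŷ = 3.1 + 6 = 9.1; r = 10 − 9.1 = 0.9
x=7: ŷ = 3.1 + 7 = 10.1; r = 9.2 − 10.1 = -0.9
x=9: ŷ = 3.1 + 9 = 12.1; r = 14.6 − 12.1 = 2.5
x=10: ŷ = 3.1 + 10 = 13.1; r = 11.7 − 13.1 = -1.4
x=12: ŷ = 3.1 + 12 = 15.1; r = 13.9 − 15.1 = -1.2
x=13: ŷ = 3.1 + 13 = 16.1; r = 14.1 − 16.1 = -2
x=15: ŷ = 3.1 + 15 = 18.1; r = 20.3 − 18.1 = 2.2
SSE = 0.01 + 0.81 + 0.81 + 6.25 + 1.96 + 1.44 + 4 + 4.84 = 20.12

SSE = 20.12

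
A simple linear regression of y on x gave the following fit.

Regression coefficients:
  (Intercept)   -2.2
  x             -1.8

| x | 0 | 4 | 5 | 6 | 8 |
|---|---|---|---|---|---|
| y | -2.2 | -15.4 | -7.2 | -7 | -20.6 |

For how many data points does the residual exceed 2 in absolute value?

x=0: ŷ = -2.2 − 1.8·0 = -2.2; r = -2.2 − (-2.2) = 0
x=4: ŷ = -2.2 − 1.8·4 = -9.4; r = -15.4 − (-9.4) = -6
x=5: ŷ = -2.2 − 1.8·5 = -11.2; r = -7.2 − (-11.2) = 4
x=6: ŷ = -2.2 − 1.8·6 = -13; r = -7 − (-13) = 6
x=8: ŷ = -2.2 − 1.8·8 = -16.6; r = -20.6 − (-16.6) = -4
|r| > 2: x=4 (|r|=6), x=5 (|r|=4), x=6 (|r|=6), x=8 (|r|=4) → 4

4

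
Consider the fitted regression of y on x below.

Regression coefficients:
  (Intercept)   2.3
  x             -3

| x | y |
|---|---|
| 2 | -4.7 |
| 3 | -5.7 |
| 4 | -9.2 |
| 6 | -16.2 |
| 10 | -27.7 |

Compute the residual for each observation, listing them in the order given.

-1, 1, 0.5, -0.5, 0

x=2: ŷ = 2.3 − 3·2 = -3.7; e = -4.7 − (-3.7) = -1
x=3: ŷ = 2.3 − 3·3 = -6.7; e = -5.7 − (-6.7) = 1
x=4: ŷ = 2.3 − 3·4 = -9.7; e = -9.2 − (-9.7) = 0.5
x=6: ŷ = 2.3 − 3·6 = -15.7; e = -16.2 − (-15.7) = -0.5
x=10: ŷ = 2.3 − 3·10 = -27.7; e = -27.7 − (-27.7) = 0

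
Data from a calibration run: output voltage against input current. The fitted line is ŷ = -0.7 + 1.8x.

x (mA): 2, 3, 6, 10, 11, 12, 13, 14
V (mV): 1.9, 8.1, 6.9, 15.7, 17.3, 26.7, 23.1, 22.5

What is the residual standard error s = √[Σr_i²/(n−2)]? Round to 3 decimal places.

x=2: ŷ = -0.7 + 1.8·2 = 2.9; r = 1.9 − 2.9 = -1
x=3: ŷ = -0.7 + 1.8·3 = 4.7; r = 8.1 − 4.7 = 3.4
x=6: ŷ = -0.7 + 1.8·6 = 10.1; r = 6.9 − 10.1 = -3.2
x=10: ŷ = -0.7 + 1.8·10 = 17.3; r = 15.7 − 17.3 = -1.6
x=11: ŷ = -0.7 + 1.8·11 = 19.1; r = 17.3 − 19.1 = -1.8
x=12: ŷ = -0.7 + 1.8·12 = 20.9; r = 26.7 − 20.9 = 5.8
x=13: ŷ = -0.7 + 1.8·13 = 22.7; r = 23.1 − 22.7 = 0.4
x=14: ŷ = -0.7 + 1.8·14 = 24.5; r = 22.5 − 24.5 = -2
SSE = 1 + 11.56 + 10.24 + 2.56 + 3.24 + 33.64 + 0.16 + 4 = 66.4
s = √(66.4/6) = √11.0667 ≈ 3.327

s = 3.327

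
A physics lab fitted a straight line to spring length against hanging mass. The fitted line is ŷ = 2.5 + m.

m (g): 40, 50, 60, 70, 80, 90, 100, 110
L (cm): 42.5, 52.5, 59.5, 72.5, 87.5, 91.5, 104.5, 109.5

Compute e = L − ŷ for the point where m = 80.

ŷ = 2.5 + 80 = 82.5
e = 87.5 − 82.5 = 5

e = 5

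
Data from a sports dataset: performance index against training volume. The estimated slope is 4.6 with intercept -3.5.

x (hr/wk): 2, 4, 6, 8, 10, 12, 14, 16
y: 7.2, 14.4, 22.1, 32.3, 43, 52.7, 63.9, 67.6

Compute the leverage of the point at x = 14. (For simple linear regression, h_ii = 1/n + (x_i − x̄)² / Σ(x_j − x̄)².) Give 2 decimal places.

h = 0.27

x̄ = (2 + 4 + 6 + 8 + 10 + 12 + 14 + 16)/8 = 9
Σ(x − x̄)² = 49 + 25 + 9 + 1 + 1 + 9 + 25 + 49 = 168
h = 1/8 + (5)²/168 = 0.125 + 0.14881 = 0.27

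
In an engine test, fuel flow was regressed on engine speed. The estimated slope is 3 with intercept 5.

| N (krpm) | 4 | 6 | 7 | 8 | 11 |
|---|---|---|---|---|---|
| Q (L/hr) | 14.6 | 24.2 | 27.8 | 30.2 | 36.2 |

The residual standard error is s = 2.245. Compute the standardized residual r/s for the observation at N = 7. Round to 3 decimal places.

0.802

ŷ = 5 + 3·7 = 26
r = 27.8 − 26 = 1.8
r/s = 1.8 / 2.245 = 0.802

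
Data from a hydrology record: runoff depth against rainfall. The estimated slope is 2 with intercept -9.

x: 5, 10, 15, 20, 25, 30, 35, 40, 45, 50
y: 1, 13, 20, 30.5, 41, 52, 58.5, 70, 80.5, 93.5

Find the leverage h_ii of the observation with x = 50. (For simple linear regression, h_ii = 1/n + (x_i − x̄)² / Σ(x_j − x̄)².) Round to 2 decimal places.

h = 0.35

x̄ = (5 + 10 + 15 + 20 + 25 + 30 + 35 + 40 + 45 + 50)/10 = 27.5
Σ(x − x̄)² = 506.25 + 306.25 + 156.25 + 56.25 + 6.25 + 6.25 + 56.25 + 156.25 + 306.25 + 506.25 = 2062.5
h = 1/10 + (22.5)²/2062.5 = 0.1 + 0.245455 = 0.35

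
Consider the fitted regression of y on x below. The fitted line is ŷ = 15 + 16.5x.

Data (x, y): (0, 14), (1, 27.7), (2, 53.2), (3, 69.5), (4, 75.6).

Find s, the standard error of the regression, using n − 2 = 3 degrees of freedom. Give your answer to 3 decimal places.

x=0: ŷ = 15 + 16.5·0 = 15; e = 14 − 15 = -1
x=1: ŷ = 15 + 16.5·1 = 31.5; e = 27.7 − 31.5 = -3.8
x=2: ŷ = 15 + 16.5·2 = 48; e = 53.2 − 48 = 5.2
x=3: ŷ = 15 + 16.5·3 = 64.5; e = 69.5 − 64.5 = 5
x=4: ŷ = 15 + 16.5·4 = 81; e = 75.6 − 81 = -5.4
SSE = 1 + 14.44 + 27.04 + 25 + 29.16 = 96.64
s = √(96.64/3) = √32.2133 ≈ 5.676

s = 5.676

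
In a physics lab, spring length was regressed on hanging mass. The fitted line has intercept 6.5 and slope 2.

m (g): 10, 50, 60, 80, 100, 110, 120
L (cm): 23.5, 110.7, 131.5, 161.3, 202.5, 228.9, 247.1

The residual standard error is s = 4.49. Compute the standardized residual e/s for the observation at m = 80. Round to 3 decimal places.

-1.158

ŷ = 6.5 + 2·80 = 166.5
e = 161.3 − 166.5 = -5.2
e/s = -5.2 / 4.49 = -1.158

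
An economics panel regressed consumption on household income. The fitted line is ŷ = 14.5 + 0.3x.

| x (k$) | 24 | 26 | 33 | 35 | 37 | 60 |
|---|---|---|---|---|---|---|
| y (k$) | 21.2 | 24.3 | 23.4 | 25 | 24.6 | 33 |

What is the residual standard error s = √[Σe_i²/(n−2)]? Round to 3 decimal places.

x=24: ŷ = 14.5 + 0.3·24 = 21.7; e = 21.2 − 21.7 = -0.5
x=26: ŷ = 14.5 + 0.3·26 = 22.3; e = 24.3 − 22.3 = 2
x=33: ŷ = 14.5 + 0.3·33 = 24.4; e = 23.4 − 24.4 = -1
x=35: ŷ = 14.5 + 0.3·35 = 25; e = 25 − 25 = 0
x=37: ŷ = 14.5 + 0.3·37 = 25.6; e = 24.6 − 25.6 = -1
x=60: ŷ = 14.5 + 0.3·60 = 32.5; e = 33 − 32.5 = 0.5
SSE = 0.25 + 4 + 1 + 0 + 1 + 0.25 = 6.5
s = √(6.5/4) = √1.625 ≈ 1.275

s = 1.275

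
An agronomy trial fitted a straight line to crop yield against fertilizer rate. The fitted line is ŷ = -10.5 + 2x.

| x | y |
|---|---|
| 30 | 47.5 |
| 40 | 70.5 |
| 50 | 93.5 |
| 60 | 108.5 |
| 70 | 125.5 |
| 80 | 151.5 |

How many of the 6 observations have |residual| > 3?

2

x=30: ŷ = -10.5 + 2·30 = 49.5; e = 47.5 − 49.5 = -2
x=40: ŷ = -10.5 + 2·40 = 69.5; e = 70.5 − 69.5 = 1
x=50: ŷ = -10.5 + 2·50 = 89.5; e = 93.5 − 89.5 = 4
x=60: ŷ = -10.5 + 2·60 = 109.5; e = 108.5 − 109.5 = -1
x=70: ŷ = -10.5 + 2·70 = 129.5; e = 125.5 − 129.5 = -4
x=80: ŷ = -10.5 + 2·80 = 149.5; e = 151.5 − 149.5 = 2
|e| > 3: x=50 (|e|=4), x=70 (|e|=4) → 2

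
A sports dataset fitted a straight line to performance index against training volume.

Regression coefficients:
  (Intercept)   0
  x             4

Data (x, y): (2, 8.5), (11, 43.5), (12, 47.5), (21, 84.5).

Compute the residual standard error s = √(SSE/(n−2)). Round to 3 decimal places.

s = 0.707

x=2: ŷ = 4·2 = 8; r = 8.5 − 8 = 0.5
x=11: ŷ = 4·11 = 44; r = 43.5 − 44 = -0.5
x=12: ŷ = 4·12 = 48; r = 47.5 − 48 = -0.5
x=21: ŷ = 4·21 = 84; r = 84.5 − 84 = 0.5
SSE = 0.25 + 0.25 + 0.25 + 0.25 = 1
s = √(1/2) = √0.5 ≈ 0.707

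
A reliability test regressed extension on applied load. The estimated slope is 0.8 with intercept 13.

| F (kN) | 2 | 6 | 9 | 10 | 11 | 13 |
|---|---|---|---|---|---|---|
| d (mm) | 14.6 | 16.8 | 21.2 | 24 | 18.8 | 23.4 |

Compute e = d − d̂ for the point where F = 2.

d̂ = 13 + 0.8·2 = 14.6
e = 14.6 − 14.6 = 0

e = 0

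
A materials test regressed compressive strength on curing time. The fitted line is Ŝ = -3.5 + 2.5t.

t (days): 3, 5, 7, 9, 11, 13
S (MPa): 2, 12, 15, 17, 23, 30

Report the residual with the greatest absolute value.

e = 3

t=3: Ŝ = -3.5 + 2.5·3 = 4; e = 2 − 4 = -2
t=5: Ŝ = -3.5 + 2.5·5 = 9; e = 12 − 9 = 3
t=7: Ŝ = -3.5 + 2.5·7 = 14; e = 15 − 14 = 1
t=9: Ŝ = -3.5 + 2.5·9 = 19; e = 17 − 19 = -2
t=11: Ŝ = -3.5 + 2.5·11 = 24; e = 23 − 24 = -1
t=13: Ŝ = -3.5 + 2.5·13 = 29; e = 30 − 29 = 1
Largest |e| is 3 at t = 5, residual 3.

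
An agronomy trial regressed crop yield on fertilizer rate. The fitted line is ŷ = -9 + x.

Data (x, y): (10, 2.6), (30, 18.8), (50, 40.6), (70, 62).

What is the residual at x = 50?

ŷ = -9 + 50 = 41
r = 40.6 − 41 = -0.4

r = -0.4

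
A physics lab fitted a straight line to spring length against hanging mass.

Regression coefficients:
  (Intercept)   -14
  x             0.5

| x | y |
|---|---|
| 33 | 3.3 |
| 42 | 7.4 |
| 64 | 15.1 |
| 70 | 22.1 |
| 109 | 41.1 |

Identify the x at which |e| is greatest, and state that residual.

x=33: ŷ = -14 + 0.5·33 = 2.5; e = 3.3 − 2.5 = 0.8
x=42: ŷ = -14 + 0.5·42 = 7; e = 7.4 − 7 = 0.4
x=64: ŷ = -14 + 0.5·64 = 18; e = 15.1 − 18 = -2.9
x=70: ŷ = -14 + 0.5·70 = 21; e = 22.1 − 21 = 1.1
x=109: ŷ = -14 + 0.5·109 = 40.5; e = 41.1 − 40.5 = 0.6
Largest |e| is 2.9 at x = 64, residual -2.9.

x = 64, e = -2.9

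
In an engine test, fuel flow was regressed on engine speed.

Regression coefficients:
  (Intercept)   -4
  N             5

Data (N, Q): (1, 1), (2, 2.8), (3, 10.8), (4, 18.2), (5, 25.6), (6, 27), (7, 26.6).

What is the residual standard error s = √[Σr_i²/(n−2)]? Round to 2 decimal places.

s = 3.37

N=1: Q̂ = -4 + 5·1 = 1; r = 1 − 1 = 0
N=2: Q̂ = -4 + 5·2 = 6; r = 2.8 − 6 = -3.2
N=3: Q̂ = -4 + 5·3 = 11; r = 10.8 − 11 = -0.2
N=4: Q̂ = -4 + 5·4 = 16; r = 18.2 − 16 = 2.2
N=5: Q̂ = -4 + 5·5 = 21; r = 25.6 − 21 = 4.6
N=6: Q̂ = -4 + 5·6 = 26; r = 27 − 26 = 1
N=7: Q̂ = -4 + 5·7 = 31; r = 26.6 − 31 = -4.4
SSE = 0 + 10.24 + 0.04 + 4.84 + 21.16 + 1 + 19.36 = 56.64
s = √(56.64/5) = √11.328 ≈ 3.37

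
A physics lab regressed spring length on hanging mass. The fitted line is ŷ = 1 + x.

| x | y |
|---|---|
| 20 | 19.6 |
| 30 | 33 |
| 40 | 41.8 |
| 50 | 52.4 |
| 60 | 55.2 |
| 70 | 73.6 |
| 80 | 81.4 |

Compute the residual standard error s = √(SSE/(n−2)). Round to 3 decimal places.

s = 3.134

x=20: ŷ = 1 + 20 = 21; r = 19.6 − 21 = -1.4
x=30: ŷ = 1 + 30 = 31; r = 33 − 31 = 2
x=40: ŷ = 1 + 40 = 41; r = 41.8 − 41 = 0.8
x=50: ŷ = 1 + 50 = 51; r = 52.4 − 51 = 1.4
x=60: ŷ = 1 + 60 = 61; r = 55.2 − 61 = -5.8
x=70: ŷ = 1 + 70 = 71; r = 73.6 − 71 = 2.6
x=80: ŷ = 1 + 80 = 81; r = 81.4 − 81 = 0.4
SSE = 1.96 + 4 + 0.64 + 1.96 + 33.64 + 6.76 + 0.16 = 49.12
s = √(49.12/5) = √9.824 ≈ 3.134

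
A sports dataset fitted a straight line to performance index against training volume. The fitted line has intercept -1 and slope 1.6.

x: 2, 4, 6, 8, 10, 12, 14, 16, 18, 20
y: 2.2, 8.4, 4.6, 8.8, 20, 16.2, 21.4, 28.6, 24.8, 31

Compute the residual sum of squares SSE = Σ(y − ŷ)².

SSE = 88

x=2: ŷ = -1 + 1.6·2 = 2.2; r = 2.2 − 2.2 = 0
x=4: ŷ = -1 + 1.6·4 = 5.4; r = 8.4 − 5.4 = 3
x=6: ŷ = -1 + 1.6·6 = 8.6; r = 4.6 − 8.6 = -4
x=8: ŷ = -1 + 1.6·8 = 11.8; r = 8.8 − 11.8 = -3
x=10: ŷ = -1 + 1.6·10 = 15; r = 20 − 15 = 5
x=12: ŷ = -1 + 1.6·12 = 18.2; r = 16.2 − 18.2 = -2
x=14: ŷ = -1 + 1.6·14 = 21.4; r = 21.4 − 21.4 = 0
x=16: ŷ = -1 + 1.6·16 = 24.6; r = 28.6 − 24.6 = 4
x=18: ŷ = -1 + 1.6·18 = 27.8; r = 24.8 − 27.8 = -3
x=20: ŷ = -1 + 1.6·20 = 31; r = 31 − 31 = 0
SSE = 0 + 9 + 16 + 9 + 25 + 4 + 0 + 16 + 9 + 0 = 88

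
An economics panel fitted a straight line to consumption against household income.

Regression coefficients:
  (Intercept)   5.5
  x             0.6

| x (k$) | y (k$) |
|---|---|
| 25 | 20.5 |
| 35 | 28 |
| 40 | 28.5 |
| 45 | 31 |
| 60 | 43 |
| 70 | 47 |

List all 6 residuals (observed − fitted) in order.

x=25: ŷ = 5.5 + 0.6·25 = 20.5; e = 20.5 − 20.5 = 0
x=35: ŷ = 5.5 + 0.6·35 = 26.5; e = 28 − 26.5 = 1.5
x=40: ŷ = 5.5 + 0.6·40 = 29.5; e = 28.5 − 29.5 = -1
x=45: ŷ = 5.5 + 0.6·45 = 32.5; e = 31 − 32.5 = -1.5
x=60: ŷ = 5.5 + 0.6·60 = 41.5; e = 43 − 41.5 = 1.5
x=70: ŷ = 5.5 + 0.6·70 = 47.5; e = 47 − 47.5 = -0.5

0, 1.5, -1, -1.5, 1.5, -0.5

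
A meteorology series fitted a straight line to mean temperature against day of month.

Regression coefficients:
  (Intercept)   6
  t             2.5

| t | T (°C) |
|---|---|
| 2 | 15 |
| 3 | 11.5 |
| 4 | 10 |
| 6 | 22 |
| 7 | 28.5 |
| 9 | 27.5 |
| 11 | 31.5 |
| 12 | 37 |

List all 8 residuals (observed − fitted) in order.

4, -2, -6, 1, 5, -1, -2, 1

t=2: T̂ = 6 + 2.5·2 = 11; r = 15 − 11 = 4
t=3: T̂ = 6 + 2.5·3 = 13.5; r = 11.5 − 13.5 = -2
t=4: T̂ = 6 + 2.5·4 = 16; r = 10 − 16 = -6
t=6: T̂ = 6 + 2.5·6 = 21; r = 22 − 21 = 1
t=7: T̂ = 6 + 2.5·7 = 23.5; r = 28.5 − 23.5 = 5
t=9: T̂ = 6 + 2.5·9 = 28.5; r = 27.5 − 28.5 = -1
t=11: T̂ = 6 + 2.5·11 = 33.5; r = 31.5 − 33.5 = -2
t=12: T̂ = 6 + 2.5·12 = 36; r = 37 − 36 = 1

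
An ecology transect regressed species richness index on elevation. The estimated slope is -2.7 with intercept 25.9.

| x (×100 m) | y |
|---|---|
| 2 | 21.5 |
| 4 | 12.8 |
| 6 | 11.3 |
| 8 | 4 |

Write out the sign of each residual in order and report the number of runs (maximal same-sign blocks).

x=2: ŷ = 25.9 − 2.7·2 = 20.5; r = 21.5 − 20.5 = 1
x=4: ŷ = 25.9 − 2.7·4 = 15.1; r = 12.8 − 15.1 = -2.3
x=6: ŷ = 25.9 − 2.7·6 = 9.7; r = 11.3 − 9.7 = 1.6
x=8: ŷ = 25.9 − 2.7·8 = 4.3; r = 4 − 4.3 = -0.3
Signs: + − + −
Runs: +×1, −×1, +×1, −×1 → 4

4 runs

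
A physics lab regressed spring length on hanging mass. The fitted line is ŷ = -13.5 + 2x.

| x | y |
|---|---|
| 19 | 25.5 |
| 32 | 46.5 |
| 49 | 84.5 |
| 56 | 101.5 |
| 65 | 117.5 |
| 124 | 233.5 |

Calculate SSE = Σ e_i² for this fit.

x=19: ŷ = -13.5 + 2·19 = 24.5; e = 25.5 − 24.5 = 1
x=32: ŷ = -13.5 + 2·32 = 50.5; e = 46.5 − 50.5 = -4
x=49: ŷ = -13.5 + 2·49 = 84.5; e = 84.5 − 84.5 = 0
x=56: ŷ = -13.5 + 2·56 = 98.5; e = 101.5 − 98.5 = 3
x=65: ŷ = -13.5 + 2·65 = 116.5; e = 117.5 − 116.5 = 1
x=124: ŷ = -13.5 + 2·124 = 234.5; e = 233.5 − 234.5 = -1
SSE = 1 + 16 + 0 + 9 + 1 + 1 = 28

SSE = 28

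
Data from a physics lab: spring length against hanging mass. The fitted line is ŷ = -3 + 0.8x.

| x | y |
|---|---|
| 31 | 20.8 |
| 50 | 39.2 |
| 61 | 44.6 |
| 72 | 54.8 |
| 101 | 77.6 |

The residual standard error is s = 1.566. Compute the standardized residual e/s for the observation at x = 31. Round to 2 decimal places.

-0.64

ŷ = -3 + 0.8·31 = 21.8
e = 20.8 − 21.8 = -1
e/s = -1 / 1.566 = -0.64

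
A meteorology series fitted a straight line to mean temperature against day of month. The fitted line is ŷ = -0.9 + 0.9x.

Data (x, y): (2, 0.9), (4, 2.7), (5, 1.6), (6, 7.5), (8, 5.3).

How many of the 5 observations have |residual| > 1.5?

2

x=2: ŷ = -0.9 + 0.9·2 = 0.9; e = 0.9 − 0.9 = 0
x=4: ŷ = -0.9 + 0.9·4 = 2.7; e = 2.7 − 2.7 = 0
x=5: ŷ = -0.9 + 0.9·5 = 3.6; e = 1.6 − 3.6 = -2
x=6: ŷ = -0.9 + 0.9·6 = 4.5; e = 7.5 − 4.5 = 3
x=8: ŷ = -0.9 + 0.9·8 = 6.3; e = 5.3 − 6.3 = -1
|e| > 1.5: x=5 (|e|=2), x=6 (|e|=3) → 2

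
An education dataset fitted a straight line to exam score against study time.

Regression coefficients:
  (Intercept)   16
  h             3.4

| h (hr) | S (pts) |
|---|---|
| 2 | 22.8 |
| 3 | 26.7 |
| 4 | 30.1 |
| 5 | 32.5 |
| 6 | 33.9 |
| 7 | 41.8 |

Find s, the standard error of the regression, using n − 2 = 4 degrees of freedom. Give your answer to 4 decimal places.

h=2: Ŝ = 16 + 3.4·2 = 22.8; e = 22.8 − 22.8 = 0
h=3: Ŝ = 16 + 3.4·3 = 26.2; e = 26.7 − 26.2 = 0.5
h=4: Ŝ = 16 + 3.4·4 = 29.6; e = 30.1 − 29.6 = 0.5
h=5: Ŝ = 16 + 3.4·5 = 33; e = 32.5 − 33 = -0.5
h=6: Ŝ = 16 + 3.4·6 = 36.4; e = 33.9 − 36.4 = -2.5
h=7: Ŝ = 16 + 3.4·7 = 39.8; e = 41.8 − 39.8 = 2
SSE = 0 + 0.25 + 0.25 + 0.25 + 6.25 + 4 = 11
s = √(11/4) = √2.75 ≈ 1.6583

s = 1.6583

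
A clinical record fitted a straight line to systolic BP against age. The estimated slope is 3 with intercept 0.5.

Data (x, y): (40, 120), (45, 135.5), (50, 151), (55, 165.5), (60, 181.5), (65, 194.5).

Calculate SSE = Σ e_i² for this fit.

x=40: ŷ = 0.5 + 3·40 = 120.5; e = 120 − 120.5 = -0.5
x=45: ŷ = 0.5 + 3·45 = 135.5; e = 135.5 − 135.5 = 0
x=50: ŷ = 0.5 + 3·50 = 150.5; e = 151 − 150.5 = 0.5
x=55: ŷ = 0.5 + 3·55 = 165.5; e = 165.5 − 165.5 = 0
x=60: ŷ = 0.5 + 3·60 = 180.5; e = 181.5 − 180.5 = 1
x=65: ŷ = 0.5 + 3·65 = 195.5; e = 194.5 − 195.5 = -1
SSE = 0.25 + 0 + 0.25 + 0 + 1 + 1 = 2.5

SSE = 2.5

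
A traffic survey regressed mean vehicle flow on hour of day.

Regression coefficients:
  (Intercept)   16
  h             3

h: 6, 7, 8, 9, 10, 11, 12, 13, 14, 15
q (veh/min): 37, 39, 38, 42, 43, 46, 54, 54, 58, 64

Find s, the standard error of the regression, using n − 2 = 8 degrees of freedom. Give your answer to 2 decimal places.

s = 2.50

h=6: q̂ = 16 + 3·6 = 34; e = 37 − 34 = 3
h=7: q̂ = 16 + 3·7 = 37; e = 39 − 37 = 2
h=8: q̂ = 16 + 3·8 = 40; e = 38 − 40 = -2
h=9: q̂ = 16 + 3·9 = 43; e = 42 − 43 = -1
h=10: q̂ = 16 + 3·10 = 46; e = 43 − 46 = -3
h=11: q̂ = 16 + 3·11 = 49; e = 46 − 49 = -3
h=12: q̂ = 16 + 3·12 = 52; e = 54 − 52 = 2
h=13: q̂ = 16 + 3·13 = 55; e = 54 − 55 = -1
h=14: q̂ = 16 + 3·14 = 58; e = 58 − 58 = 0
h=15: q̂ = 16 + 3·15 = 61; e = 64 − 61 = 3
SSE = 9 + 4 + 4 + 1 + 9 + 9 + 4 + 1 + 0 + 9 = 50
s = √(50/8) = √6.25 ≈ 2.50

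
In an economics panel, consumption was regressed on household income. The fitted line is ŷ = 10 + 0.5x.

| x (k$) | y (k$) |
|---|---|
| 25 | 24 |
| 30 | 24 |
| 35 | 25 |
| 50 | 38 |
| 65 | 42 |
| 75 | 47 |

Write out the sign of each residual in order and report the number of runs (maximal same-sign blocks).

x=25: ŷ = 10 + 0.5·25 = 22.5; r = 24 − 22.5 = 1.5
x=30: ŷ = 10 + 0.5·30 = 25; r = 24 − 25 = -1
x=35: ŷ = 10 + 0.5·35 = 27.5; r = 25 − 27.5 = -2.5
x=50: ŷ = 10 + 0.5·50 = 35; r = 38 − 35 = 3
x=65: ŷ = 10 + 0.5·65 = 42.5; r = 42 − 42.5 = -0.5
x=75: ŷ = 10 + 0.5·75 = 47.5; r = 47 − 47.5 = -0.5
Signs: + − − + − −
Runs: +×1, −×2, +×1, −×2 → 4

4 runs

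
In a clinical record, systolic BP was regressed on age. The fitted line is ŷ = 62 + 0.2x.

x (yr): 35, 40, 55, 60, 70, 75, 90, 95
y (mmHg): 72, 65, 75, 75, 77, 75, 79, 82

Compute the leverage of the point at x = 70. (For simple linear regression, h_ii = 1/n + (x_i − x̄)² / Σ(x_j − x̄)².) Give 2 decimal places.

x̄ = (35 + 40 + 55 + 60 + 70 + 75 + 90 + 95)/8 = 65
Σ(x − x̄)² = 900 + 625 + 100 + 25 + 25 + 100 + 625 + 900 = 3300
h = 1/8 + (5)²/3300 = 0.125 + 0.00757576 = 0.13

h = 0.13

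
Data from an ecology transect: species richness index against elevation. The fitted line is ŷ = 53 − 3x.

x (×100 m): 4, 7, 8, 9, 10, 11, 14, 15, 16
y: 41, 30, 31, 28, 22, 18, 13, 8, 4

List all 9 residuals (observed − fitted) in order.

x=4: ŷ = 53 − 3·4 = 41; e = 41 − 41 = 0
x=7: ŷ = 53 − 3·7 = 32; e = 30 − 32 = -2
x=8: ŷ = 53 − 3·8 = 29; e = 31 − 29 = 2
x=9: ŷ = 53 − 3·9 = 26; e = 28 − 26 = 2
x=10: ŷ = 53 − 3·10 = 23; e = 22 − 23 = -1
x=11: ŷ = 53 − 3·11 = 20; e = 18 − 20 = -2
x=14: ŷ = 53 − 3·14 = 11; e = 13 − 11 = 2
x=15: ŷ = 53 − 3·15 = 8; e = 8 − 8 = 0
x=16: ŷ = 53 − 3·16 = 5; e = 4 − 5 = -1

0, -2, 2, 2, -1, -2, 2, 0, -1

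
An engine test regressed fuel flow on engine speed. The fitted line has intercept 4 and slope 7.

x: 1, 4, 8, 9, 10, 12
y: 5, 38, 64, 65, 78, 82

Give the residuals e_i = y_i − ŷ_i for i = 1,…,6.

-6, 6, 4, -2, 4, -6

x=1: ŷ = 4 + 7·1 = 11; e = 5 − 11 = -6
x=4: ŷ = 4 + 7·4 = 32; e = 38 − 32 = 6
x=8: ŷ = 4 + 7·8 = 60; e = 64 − 60 = 4
x=9: ŷ = 4 + 7·9 = 67; e = 65 − 67 = -2
x=10: ŷ = 4 + 7·10 = 74; e = 78 − 74 = 4
x=12: ŷ = 4 + 7·12 = 88; e = 82 − 88 = -6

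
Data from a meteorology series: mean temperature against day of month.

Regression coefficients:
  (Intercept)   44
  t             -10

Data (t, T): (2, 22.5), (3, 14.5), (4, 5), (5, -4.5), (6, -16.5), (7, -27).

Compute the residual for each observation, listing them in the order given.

t=2: T̂ = 44 − 10·2 = 24; r = 22.5 − 24 = -1.5
t=3: T̂ = 44 − 10·3 = 14; r = 14.5 − 14 = 0.5
t=4: T̂ = 44 − 10·4 = 4; r = 5 − 4 = 1
t=5: T̂ = 44 − 10·5 = -6; r = -4.5 − (-6) = 1.5
t=6: T̂ = 44 − 10·6 = -16; r = -16.5 − (-16) = -0.5
t=7: T̂ = 44 − 10·7 = -26; r = -27 − (-26) = -1

-1.5, 0.5, 1, 1.5, -0.5, -1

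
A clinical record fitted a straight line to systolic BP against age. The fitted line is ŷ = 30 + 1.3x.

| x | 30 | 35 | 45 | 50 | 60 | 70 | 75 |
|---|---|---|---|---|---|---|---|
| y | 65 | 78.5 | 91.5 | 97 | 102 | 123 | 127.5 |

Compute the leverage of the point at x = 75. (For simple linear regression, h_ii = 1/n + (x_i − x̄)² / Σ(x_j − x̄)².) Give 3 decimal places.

h = 0.443

x̄ = (30 + 35 + 45 + 50 + 60 + 70 + 75)/7 = 52.1429
Σ(x − x̄)² = 490.306 + 293.878 + 51.0204 + 4.59184 + 61.7347 + 318.878 + 522.449 = 1742.86
h = 1/7 + (22.8571)²/1742.86 = 0.142857 + 0.299766 = 0.443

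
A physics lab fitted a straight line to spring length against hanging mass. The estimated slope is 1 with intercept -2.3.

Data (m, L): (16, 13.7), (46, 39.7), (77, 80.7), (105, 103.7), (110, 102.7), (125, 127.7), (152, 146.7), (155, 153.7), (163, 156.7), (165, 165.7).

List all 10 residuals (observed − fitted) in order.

0, -4, 6, 1, -5, 5, -3, 1, -4, 3

m=16: L̂ = -2.3 + 16 = 13.7; r = 13.7 − 13.7 = 0
m=46: L̂ = -2.3 + 46 = 43.7; r = 39.7 − 43.7 = -4
m=77: L̂ = -2.3 + 77 = 74.7; r = 80.7 − 74.7 = 6
m=105: L̂ = -2.3 + 105 = 102.7; r = 103.7 − 102.7 = 1
m=110: L̂ = -2.3 + 110 = 107.7; r = 102.7 − 107.7 = -5
m=125: L̂ = -2.3 + 125 = 122.7; r = 127.7 − 122.7 = 5
m=152: L̂ = -2.3 + 152 = 149.7; r = 146.7 − 149.7 = -3
m=155: L̂ = -2.3 + 155 = 152.7; r = 153.7 − 152.7 = 1
m=163: L̂ = -2.3 + 163 = 160.7; r = 156.7 − 160.7 = -4
m=165: L̂ = -2.3 + 165 = 162.7; r = 165.7 − 162.7 = 3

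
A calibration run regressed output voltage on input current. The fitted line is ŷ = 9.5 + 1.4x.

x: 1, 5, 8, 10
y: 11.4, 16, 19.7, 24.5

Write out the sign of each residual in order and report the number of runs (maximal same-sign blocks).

x=1: ŷ = 9.5 + 1.4·1 = 10.9; e = 11.4 − 10.9 = 0.5
x=5: ŷ = 9.5 + 1.4·5 = 16.5; e = 16 − 16.5 = -0.5
x=8: ŷ = 9.5 + 1.4·8 = 20.7; e = 19.7 − 20.7 = -1
x=10: ŷ = 9.5 + 1.4·10 = 23.5; e = 24.5 − 23.5 = 1
Signs: + − − +
Runs: +×1, −×2, +×1 → 3

3 runs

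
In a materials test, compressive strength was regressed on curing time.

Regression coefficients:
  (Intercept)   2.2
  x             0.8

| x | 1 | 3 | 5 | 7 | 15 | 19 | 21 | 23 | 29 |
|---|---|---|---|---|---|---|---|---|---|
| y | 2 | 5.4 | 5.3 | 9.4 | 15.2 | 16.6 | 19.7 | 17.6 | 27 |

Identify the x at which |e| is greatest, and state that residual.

x=1: ŷ = 2.2 + 0.8·1 = 3; e = 2 − 3 = -1
x=3: ŷ = 2.2 + 0.8·3 = 4.6; e = 5.4 − 4.6 = 0.8
x=5: ŷ = 2.2 + 0.8·5 = 6.2; e = 5.3 − 6.2 = -0.9
x=7: ŷ = 2.2 + 0.8·7 = 7.8; e = 9.4 − 7.8 = 1.6
x=15: ŷ = 2.2 + 0.8·15 = 14.2; e = 15.2 − 14.2 = 1
x=19: ŷ = 2.2 + 0.8·19 = 17.4; e = 16.6 − 17.4 = -0.8
x=21: ŷ = 2.2 + 0.8·21 = 19; e = 19.7 − 19 = 0.7
x=23: ŷ = 2.2 + 0.8·23 = 20.6; e = 17.6 − 20.6 = -3
x=29: ŷ = 2.2 + 0.8·29 = 25.4; e = 27 − 25.4 = 1.6
Largest |e| is 3 at x = 23, residual -3.

x = 23, e = -3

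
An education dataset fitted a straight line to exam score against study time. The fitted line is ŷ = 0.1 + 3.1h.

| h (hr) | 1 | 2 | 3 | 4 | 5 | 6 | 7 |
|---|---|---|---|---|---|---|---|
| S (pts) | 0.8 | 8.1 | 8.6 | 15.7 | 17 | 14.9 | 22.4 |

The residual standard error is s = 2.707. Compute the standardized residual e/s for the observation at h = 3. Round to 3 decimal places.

-0.296

ŷ = 0.1 + 3.1·3 = 9.4
e = 8.6 − 9.4 = -0.8
e/s = -0.8 / 2.707 = -0.296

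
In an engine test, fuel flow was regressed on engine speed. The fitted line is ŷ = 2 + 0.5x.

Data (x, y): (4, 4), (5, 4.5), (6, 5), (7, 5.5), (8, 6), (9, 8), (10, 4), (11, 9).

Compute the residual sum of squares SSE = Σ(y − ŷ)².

x=4: ŷ = 2 + 0.5·4 = 4; r = 4 − 4 = 0
x=5: ŷ = 2 + 0.5·5 = 4.5; r = 4.5 − 4.5 = 0
x=6: ŷ = 2 + 0.5·6 = 5; r = 5 − 5 = 0
x=7: ŷ = 2 + 0.5·7 = 5.5; r = 5.5 − 5.5 = 0
x=8: ŷ = 2 + 0.5·8 = 6; r = 6 − 6 = 0
x=9: ŷ = 2 + 0.5·9 = 6.5; r = 8 − 6.5 = 1.5
x=10: ŷ = 2 + 0.5·10 = 7; r = 4 − 7 = -3
x=11: ŷ = 2 + 0.5·11 = 7.5; r = 9 − 7.5 = 1.5
SSE = 0 + 0 + 0 + 0 + 0 + 2.25 + 9 + 2.25 = 13.5

SSE = 13.5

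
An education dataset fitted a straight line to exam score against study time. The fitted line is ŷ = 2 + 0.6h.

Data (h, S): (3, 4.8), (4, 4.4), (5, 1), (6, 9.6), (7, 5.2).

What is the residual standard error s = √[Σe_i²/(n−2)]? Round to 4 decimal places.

s = 3.3665

h=3: ŷ = 2 + 0.6·3 = 3.8; e = 4.8 − 3.8 = 1
h=4: ŷ = 2 + 0.6·4 = 4.4; e = 4.4 − 4.4 = 0
h=5: ŷ = 2 + 0.6·5 = 5; e = 1 − 5 = -4
h=6: ŷ = 2 + 0.6·6 = 5.6; e = 9.6 − 5.6 = 4
h=7: ŷ = 2 + 0.6·7 = 6.2; e = 5.2 − 6.2 = -1
SSE = 1 + 0 + 16 + 16 + 1 = 34
s = √(34/3) = √11.3333 ≈ 3.3665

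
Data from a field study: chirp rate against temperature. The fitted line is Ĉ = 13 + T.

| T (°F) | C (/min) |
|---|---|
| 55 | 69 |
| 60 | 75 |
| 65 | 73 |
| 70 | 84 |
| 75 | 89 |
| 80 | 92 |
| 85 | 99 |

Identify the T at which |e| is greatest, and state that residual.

T=55: Ĉ = 13 + 55 = 68; e = 69 − 68 = 1
T=60: Ĉ = 13 + 60 = 73; e = 75 − 73 = 2
T=65: Ĉ = 13 + 65 = 78; e = 73 − 78 = -5
T=70: Ĉ = 13 + 70 = 83; e = 84 − 83 = 1
T=75: Ĉ = 13 + 75 = 88; e = 89 − 88 = 1
T=80: Ĉ = 13 + 80 = 93; e = 92 − 93 = -1
T=85: Ĉ = 13 + 85 = 98; e = 99 − 98 = 1
Largest |e| is 5 at T = 65, residual -5.

T = 65, e = -5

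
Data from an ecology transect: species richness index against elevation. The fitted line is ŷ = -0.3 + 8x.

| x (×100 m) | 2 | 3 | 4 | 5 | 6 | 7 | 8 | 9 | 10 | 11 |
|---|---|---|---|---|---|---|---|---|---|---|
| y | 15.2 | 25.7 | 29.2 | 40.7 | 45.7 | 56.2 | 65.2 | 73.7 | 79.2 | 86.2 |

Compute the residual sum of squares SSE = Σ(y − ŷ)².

SSE = 24.5

x=2: ŷ = -0.3 + 8·2 = 15.7; e = 15.2 − 15.7 = -0.5
x=3: ŷ = -0.3 + 8·3 = 23.7; e = 25.7 − 23.7 = 2
x=4: ŷ = -0.3 + 8·4 = 31.7; e = 29.2 − 31.7 = -2.5
x=5: ŷ = -0.3 + 8·5 = 39.7; e = 40.7 − 39.7 = 1
x=6: ŷ = -0.3 + 8·6 = 47.7; e = 45.7 − 47.7 = -2
x=7: ŷ = -0.3 + 8·7 = 55.7; e = 56.2 − 55.7 = 0.5
x=8: ŷ = -0.3 + 8·8 = 63.7; e = 65.2 − 63.7 = 1.5
x=9: ŷ = -0.3 + 8·9 = 71.7; e = 73.7 − 71.7 = 2
x=10: ŷ = -0.3 + 8·10 = 79.7; e = 79.2 − 79.7 = -0.5
x=11: ŷ = -0.3 + 8·11 = 87.7; e = 86.2 − 87.7 = -1.5
SSE = 0.25 + 4 + 6.25 + 1 + 4 + 0.25 + 2.25 + 4 + 0.25 + 2.25 = 24.5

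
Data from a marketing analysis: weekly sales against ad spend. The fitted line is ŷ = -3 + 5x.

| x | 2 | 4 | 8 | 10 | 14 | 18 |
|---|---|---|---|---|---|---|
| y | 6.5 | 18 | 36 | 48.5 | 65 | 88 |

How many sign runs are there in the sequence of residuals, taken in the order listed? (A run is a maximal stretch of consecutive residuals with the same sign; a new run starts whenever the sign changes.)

6 runs

x=2: ŷ = -3 + 5·2 = 7; e = 6.5 − 7 = -0.5
x=4: ŷ = -3 + 5·4 = 17; e = 18 − 17 = 1
x=8: ŷ = -3 + 5·8 = 37; e = 36 − 37 = -1
x=10: ŷ = -3 + 5·10 = 47; e = 48.5 − 47 = 1.5
x=14: ŷ = -3 + 5·14 = 67; e = 65 − 67 = -2
x=18: ŷ = -3 + 5·18 = 87; e = 88 − 87 = 1
Signs: − + − + − +
Runs: −×1, +×1, −×1, +×1, −×1, +×1 → 6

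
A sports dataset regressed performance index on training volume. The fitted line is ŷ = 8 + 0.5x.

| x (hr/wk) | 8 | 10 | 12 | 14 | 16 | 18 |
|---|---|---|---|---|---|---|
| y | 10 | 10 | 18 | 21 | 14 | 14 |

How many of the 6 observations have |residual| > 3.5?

x=8: ŷ = 8 + 0.5·8 = 12; e = 10 − 12 = -2
x=10: ŷ = 8 + 0.5·10 = 13; e = 10 − 13 = -3
x=12: ŷ = 8 + 0.5·12 = 14; e = 18 − 14 = 4
x=14: ŷ = 8 + 0.5·14 = 15; e = 21 − 15 = 6
x=16: ŷ = 8 + 0.5·16 = 16; e = 14 − 16 = -2
x=18: ŷ = 8 + 0.5·18 = 17; e = 14 − 17 = -3
|e| > 3.5: x=12 (|e|=4), x=14 (|e|=6) → 2

2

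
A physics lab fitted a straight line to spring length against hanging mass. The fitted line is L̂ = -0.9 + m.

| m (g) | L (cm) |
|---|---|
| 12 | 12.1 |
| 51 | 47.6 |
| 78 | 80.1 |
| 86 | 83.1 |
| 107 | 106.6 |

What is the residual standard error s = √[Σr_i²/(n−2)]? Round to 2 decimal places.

s = 2.61

m=12: L̂ = -0.9 + 12 = 11.1; r = 12.1 − 11.1 = 1
m=51: L̂ = -0.9 + 51 = 50.1; r = 47.6 − 50.1 = -2.5
m=78: L̂ = -0.9 + 78 = 77.1; r = 80.1 − 77.1 = 3
m=86: L̂ = -0.9 + 86 = 85.1; r = 83.1 − 85.1 = -2
m=107: L̂ = -0.9 + 107 = 106.1; r = 106.6 − 106.1 = 0.5
SSE = 1 + 6.25 + 9 + 4 + 0.25 = 20.5
s = √(20.5/3) = √6.83333 ≈ 2.61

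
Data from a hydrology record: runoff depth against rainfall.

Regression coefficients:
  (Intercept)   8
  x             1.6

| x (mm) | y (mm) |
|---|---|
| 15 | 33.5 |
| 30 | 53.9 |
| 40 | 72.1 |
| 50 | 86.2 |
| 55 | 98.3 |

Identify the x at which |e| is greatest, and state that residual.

x = 55, e = 2.3

x=15: ŷ = 8 + 1.6·15 = 32; e = 33.5 − 32 = 1.5
x=30: ŷ = 8 + 1.6·30 = 56; e = 53.9 − 56 = -2.1
x=40: ŷ = 8 + 1.6·40 = 72; e = 72.1 − 72 = 0.1
x=50: ŷ = 8 + 1.6·50 = 88; e = 86.2 − 88 = -1.8
x=55: ŷ = 8 + 1.6·55 = 96; e = 98.3 − 96 = 2.3
Largest |e| is 2.3 at x = 55, residual 2.3.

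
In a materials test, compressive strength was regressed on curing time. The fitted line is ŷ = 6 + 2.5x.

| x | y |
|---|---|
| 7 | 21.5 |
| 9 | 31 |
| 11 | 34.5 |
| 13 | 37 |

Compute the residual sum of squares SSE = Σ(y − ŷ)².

SSE = 13.5

x=7: ŷ = 6 + 2.5·7 = 23.5; e = 21.5 − 23.5 = -2
x=9: ŷ = 6 + 2.5·9 = 28.5; e = 31 − 28.5 = 2.5
x=11: ŷ = 6 + 2.5·11 = 33.5; e = 34.5 − 33.5 = 1
x=13: ŷ = 6 + 2.5·13 = 38.5; e = 37 − 38.5 = -1.5
SSE = 4 + 6.25 + 1 + 2.25 = 13.5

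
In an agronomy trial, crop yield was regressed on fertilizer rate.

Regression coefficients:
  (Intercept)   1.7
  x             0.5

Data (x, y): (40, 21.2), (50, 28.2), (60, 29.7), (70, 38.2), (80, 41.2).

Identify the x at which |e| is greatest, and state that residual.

x = 60, e = -2

x=40: ŷ = 1.7 + 0.5·40 = 21.7; e = 21.2 − 21.7 = -0.5
x=50: ŷ = 1.7 + 0.5·50 = 26.7; e = 28.2 − 26.7 = 1.5
x=60: ŷ = 1.7 + 0.5·60 = 31.7; e = 29.7 − 31.7 = -2
x=70: ŷ = 1.7 + 0.5·70 = 36.7; e = 38.2 − 36.7 = 1.5
x=80: ŷ = 1.7 + 0.5·80 = 41.7; e = 41.2 − 41.7 = -0.5
Largest |e| is 2 at x = 60, residual -2.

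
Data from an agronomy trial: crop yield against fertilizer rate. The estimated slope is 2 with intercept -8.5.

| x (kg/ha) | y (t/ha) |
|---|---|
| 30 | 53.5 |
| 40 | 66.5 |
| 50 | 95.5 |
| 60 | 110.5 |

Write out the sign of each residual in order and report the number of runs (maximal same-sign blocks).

x=30: ŷ = -8.5 + 2·30 = 51.5; e = 53.5 − 51.5 = 2
x=40: ŷ = -8.5 + 2·40 = 71.5; e = 66.5 − 71.5 = -5
x=50: ŷ = -8.5 + 2·50 = 91.5; e = 95.5 − 91.5 = 4
x=60: ŷ = -8.5 + 2·60 = 111.5; e = 110.5 − 111.5 = -1
Signs: + − + −
Runs: +×1, −×1, +×1, −×1 → 4

4 runs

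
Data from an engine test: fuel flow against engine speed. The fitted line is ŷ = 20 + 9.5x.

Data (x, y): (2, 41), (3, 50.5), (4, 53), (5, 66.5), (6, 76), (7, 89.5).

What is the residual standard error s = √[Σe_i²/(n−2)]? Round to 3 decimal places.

x=2: ŷ = 20 + 9.5·2 = 39; e = 41 − 39 = 2
x=3: ŷ = 20 + 9.5·3 = 48.5; e = 50.5 − 48.5 = 2
x=4: ŷ = 20 + 9.5·4 = 58; e = 53 − 58 = -5
x=5: ŷ = 20 + 9.5·5 = 67.5; e = 66.5 − 67.5 = -1
x=6: ŷ = 20 + 9.5·6 = 77; e = 76 − 77 = -1
x=7: ŷ = 20 + 9.5·7 = 86.5; e = 89.5 − 86.5 = 3
SSE = 4 + 4 + 25 + 1 + 1 + 9 = 44
s = √(44/4) = √11 ≈ 3.317

s = 3.317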